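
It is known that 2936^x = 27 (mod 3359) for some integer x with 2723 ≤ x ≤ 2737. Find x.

2730

Compute 2936^2723 mod 3359 = 1889, then multiply by 2936 repeatedly:
  2936^2723=1889  2936^2724=395  2936^2725=865  2936^2726=236  2936^2727=942
  2936^2728=1255  2936^2729=3216  2936^2730=27
Found 27 at exponent 2730.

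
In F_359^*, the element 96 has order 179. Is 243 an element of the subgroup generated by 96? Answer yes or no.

243 ∈ ⟨96⟩ iff 243^179 ≡ 1 (mod 359), since |⟨96⟩| = 179.
243^179 mod 359 = 1.
Since 1 = 1, 243 lies in the subgroup.

yes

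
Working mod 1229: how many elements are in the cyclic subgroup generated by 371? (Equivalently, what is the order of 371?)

614

The order of 371 must divide p − 1 = 1228 = 2^2 · 307.
Divisors: 1, 2, 4, 307, 614, 1228.
Check each in increasing order: 371^1 ≡ 371;  371^2 ≡ 1222;  371^4 ≡ 49;  371^307 ≡ 1228;  371^614 ≡ 1.
Smallest exponent giving 1 is 614.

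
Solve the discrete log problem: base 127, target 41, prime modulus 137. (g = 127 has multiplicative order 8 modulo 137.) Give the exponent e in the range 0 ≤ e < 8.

7

Successive powers of 127 modulo 137:
  127^0=1  127^1=127  127^2=100  127^3=96  127^4=136  127^5=10
  127^6=37  127^7=41
So 127^7 ≡ 41 (mod 137), giving e = 7.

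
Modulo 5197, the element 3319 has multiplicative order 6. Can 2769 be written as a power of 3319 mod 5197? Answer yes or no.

no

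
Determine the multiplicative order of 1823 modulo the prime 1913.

1912

The order of 1823 must divide p − 1 = 1912 = 2^3 · 239.
Divisors: 1, 2, 4, 8, 239, 478, 956, 1912.
Check each in increasing order: 1823^1 ≡ 1823;  1823^2 ≡ 448;  1823^4 ≡ 1752;  1823^8 ≡ 1052;  1823^239 ≡ 305;  1823^478 ≡ 1201;  1823^956 ≡ 1912;  1823^1912 ≡ 1.
Smallest exponent giving 1 is 1912.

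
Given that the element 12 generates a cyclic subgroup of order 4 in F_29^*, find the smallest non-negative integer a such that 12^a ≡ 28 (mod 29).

2

Successive powers of 12 modulo 29:
  12^0=1  12^1=12  12^2=28
So 12^2 ≡ 28 (mod 29), giving a = 2.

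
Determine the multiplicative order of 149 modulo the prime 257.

The order of 149 must divide p − 1 = 256 = 2^8.
Divisors: 1, 2, 4, 8, 16, 32, 64, 128, 256.
Check each in increasing order: 149^1 ≡ 149;  149^2 ≡ 99;  149^4 ≡ 35;  149^8 ≡ 197;  149^16 ≡ 2;  149^32 ≡ 4;  149^64 ≡ 16;  149^128 ≡ 256;  149^256 ≡ 1.
Smallest exponent giving 1 is 256.

256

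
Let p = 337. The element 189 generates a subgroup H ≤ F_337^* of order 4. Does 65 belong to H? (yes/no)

⟨189⟩ has order 4; its elements mod 337 are {1, 148, 189, 336}.
65 is not in this set.

no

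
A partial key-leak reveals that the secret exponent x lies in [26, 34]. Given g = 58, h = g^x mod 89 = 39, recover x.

32

Compute 58^26 mod 89 = 20, then multiply by 58 repeatedly:
  58^26=20  58^27=3  58^28=85  58^29=35  58^30=72
  58^31=82  58^32=39
Found 39 at exponent 32.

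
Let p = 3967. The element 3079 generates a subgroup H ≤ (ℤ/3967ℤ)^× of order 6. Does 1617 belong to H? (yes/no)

no

⟨3079⟩ has order 6; its elements mod 3967 are {1, 888, 889, 3078, 3079, 3966}.
1617 is not in this set.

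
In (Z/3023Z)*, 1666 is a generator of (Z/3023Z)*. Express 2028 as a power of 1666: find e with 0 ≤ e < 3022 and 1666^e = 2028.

1366

Baby-step giant-step with m = ceil(sqrt(3022)) = 55.
Baby table (1666^j mod 3023 for j=0..54):
  0:1  1:1666  2:442  3:1783  4:1892  5:2106  6:1916  7:2791
  8:432  9:238  10:495  11:2414  12:1134  13:2892  14:2433  15:2558
  16:2221  17:34  18:2230  19:2936  20:162  21:845  22:2075  23:1661
  24:1181  25:2596  26:2046  27:1715  28:455  29:2280  30:1592  31:1101
  32:2328  33:2962  34:1156  35:245  36:65  37:2485  38:1523  39:1021
  40:2060  41:855  42:597  43:35  44:873  45:355  46:1945  47:2737
  48:1158  49:554  50:949  51:5  52:2284  53:2210  54:2869
Giant step factor: 1666^(-55) ≡ 835 (mod 3023).
Scan 2028·835^i mod 3023 for i = 0, 1, …:
  i=0: 2028   i=1: 500   i=2: 326   i=3: 140
  i=4: 2026   i=5: 1853   i=6: 2502   i=7: 277
  i=8: 1547   i=9: 924     …   i=23: 1722
  i=24: 1945
Match at i=24, j=46: e = 24·55 + 46 = 1366.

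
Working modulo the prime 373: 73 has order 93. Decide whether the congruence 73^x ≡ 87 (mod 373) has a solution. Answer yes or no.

87 ∈ ⟨73⟩ iff 87^93 ≡ 1 (mod 373), since |⟨73⟩| = 93.
87^93 mod 373 = 372.
Since 372 ≠ 1, 87 does not lie in the subgroup.

no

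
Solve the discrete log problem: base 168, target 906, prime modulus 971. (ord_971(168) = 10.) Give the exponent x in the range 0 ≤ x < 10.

Successive powers of 168 modulo 971:
  168^0=1  168^1=168  168^2=65  168^3=239  168^4=341  168^5=970
  168^6=803  168^7=906
So 168^7 ≡ 906 (mod 971), giving x = 7.

7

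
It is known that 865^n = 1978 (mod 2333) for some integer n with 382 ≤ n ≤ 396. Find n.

Compute 865^382 mod 2333 = 1978, then multiply by 865 repeatedly:
  865^382=1978
Found 1978 at exponent 382.

382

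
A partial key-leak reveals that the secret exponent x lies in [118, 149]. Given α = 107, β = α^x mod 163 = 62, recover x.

148

Compute 107^118 mod 163 = 34, then multiply by 107 repeatedly:
  107^118=34  107^119=52  107^120=22  107^121=72  107^122=43
  107^123=37  107^124=47  107^125=139  107^126=40  107^127=42
  107^128=93  107^129=8  107^130=41  107^131=149  107^132=132
  107^133=106  107^134=95  107^135=59  107^136=119  107^137=19
  107^138=77  107^139=89  107^140=69  107^141=48  107^142=83
  107^143=79  107^144=140  107^145=147  107^146=81  107^147=28
  107^148=62
Found 62 at exponent 148.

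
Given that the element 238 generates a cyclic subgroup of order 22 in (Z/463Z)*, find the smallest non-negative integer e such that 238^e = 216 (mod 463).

5

Successive powers of 238 modulo 463:
  238^0=1  238^1=238  238^2=158  238^3=101  238^4=425  238^5=216
So 238^5 ≡ 216 (mod 463), giving e = 5.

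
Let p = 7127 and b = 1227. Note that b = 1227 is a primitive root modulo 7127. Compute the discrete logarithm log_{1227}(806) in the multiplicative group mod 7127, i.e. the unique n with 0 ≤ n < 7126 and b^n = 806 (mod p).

Baby-step giant-step with m = ceil(sqrt(7126)) = 85.
Baby table (1227^j mod 7127 for j=0..84):
  0:1  1:1227  2:1732  3:1318  4:6484  5:2136  6:5263  7:639
  8:83  9:2063  10:1216  11:2489  12:3647  13:6240  14:2082  15:3148
  16:6889  17:181  18:1150  19:7031  20:3367  21:4776  22:1758  23:4712
  24:1627  25:769  26:2799  27:6286  28:1508  29:4423  30:3374  31:6238
  32:6755  33:6811  34:4253  35:1467  36:4005  37:3632  38:2089  39:4610
  40:4759  41:2280  42:3776  43:602  44:4573  45:2122  46:2339  47:4899
  48:3012  49:3938  50:6947  51:77  52:1828  53:5078  54:1708  55:378
  56:551  57:6139  58:6441  59:6391  60:2057  61:981  62:6351  63:2866
  64:2971  65:3520  66:78  67:3055  68:6810  69:3026  70:6862  71:2687
  72:4275  73:7080  74:6474  75:4120  76:2197  77:1713  78:6513  79:2084
  80:5602  81:3226  82:2817  83:6991  84:4176
Giant step factor: 1227^(-85) ≡ 5824 (mod 7127).
Scan 806·5824^i mod 7127 for i = 0, 1, …:
  i=0: 806   i=1: 4578   i=2: 165   i=3: 5942
  i=4: 4623   i=5: 5673   i=6: 5907   i=7: 339
  i=8: 157   i=9: 2112     …   i=69: 5747
  i=70: 2136
Match at i=70, j=5: n = 70·85 + 5 = 5955.

5955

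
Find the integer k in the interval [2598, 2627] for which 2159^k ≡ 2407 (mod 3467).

2601

Compute 2159^2598 mod 3467 = 906, then multiply by 2159 repeatedly:
  2159^2598=906  2159^2599=666  2159^2600=2556  2159^2601=2407
Found 2407 at exponent 2601.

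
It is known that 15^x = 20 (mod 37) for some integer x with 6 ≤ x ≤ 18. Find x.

13

Compute 15^6 mod 37 = 27, then multiply by 15 repeatedly:
  15^6=27  15^7=35  15^8=7  15^9=31  15^10=21
  15^11=19  15^12=26  15^13=20
Found 20 at exponent 13.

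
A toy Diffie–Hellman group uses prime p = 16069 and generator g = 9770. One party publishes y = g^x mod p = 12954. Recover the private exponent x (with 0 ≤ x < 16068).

10960

Baby-step giant-step with m = ceil(sqrt(16068)) = 127.
Baby table (9770^j mod 16069 for j=0..126):
  0:1  1:9770  2:3040  3:5288  4:1925  5:6520  6:2884  7:7723
  8:9755  9:1111  10:7895  11:2950  12:9783  13:1498  14:12670  15:6393
  16:15476  17:7299  18:13077  19:13740  20:15443  21:6269  22:9171  23:15995
  24:125  25:6  26:10413  27:2171  28:15659  29:11550  30:6982  31:1235
  32:14200  33:10323  34:6666  35:15232  36:1631  37:10491  38:8988  39:11744
  40:6220  41:12511  42:11656  43:14186  44:2095  45:12313  46:5476  47:6819
  48:15625  49:750  50:36  51:14271  52:13026  53:13609  54:5024  55:9754
  56:7410  57:4855  58:13731  59:7858  60:11047  61:9786  62:14739  63:5721
  64:6188  65:5182  66:10790  67:5660  68:4771  69:12570  70:9602  71:718
  72:8776  73:13405  74:4500  75:216  76:5281  77:13880  78:1309  79:14075
  80:10317  81:12322  82:13061  83:2041  84:15010  85:2006  86:10509  87:8089
  88:2188  89:4990  90:15023  91:464  92:1822  93:12557  94:11144  95:9405
  96:4308  97:4449  98:85  99:10931  100:1296  101:15617  102:2935  103:7854
  104:4105  105:13695  106:9656  107:14090  108:12246  109:9715  110:12036  111:14847
  112:327  113:13128  114:13871  115:9793  116:2784  117:10932  118:11066  119:2588
  120:8223  121:9779  122:10625  123:510  124:1310  125:7776  126:13357
Giant step factor: 9770^(-127) ≡ 4828 (mod 16069).
Scan 12954·4828^i mod 16069 for i = 0, 1, …:
  i=0: 12954   i=1: 1364   i=2: 13171   i=3: 4555
  i=4: 9148   i=5: 8932   i=6: 10569   i=7: 8057
  i=8: 12216   i=9: 5618     …   i=85: 15099
  i=86: 8988
Match at i=86, j=38: x = 86·127 + 38 = 10960.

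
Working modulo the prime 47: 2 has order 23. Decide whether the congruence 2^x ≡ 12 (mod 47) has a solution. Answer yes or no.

yes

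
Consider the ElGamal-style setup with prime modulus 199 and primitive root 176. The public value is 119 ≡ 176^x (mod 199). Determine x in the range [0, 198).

139

Baby-step giant-step with m = ceil(sqrt(198)) = 15.
Baby table (176^j mod 199 for j=0..14):
  0:1  1:176  2:131  3:171  4:47  5:113  6:187  7:77
  8:20  9:137  10:33  11:37  12:144  13:71  14:158
Giant step factor: 176^(-15) ≡ 88 (mod 199).
Scan 119·88^i mod 199 for i = 0, 1, …:
  i=0: 119   i=1: 124   i=2: 166   i=3: 81
  i=4: 163   i=5: 16   i=6: 15   i=7: 126
  i=8: 143   i=9: 47
Match at i=9, j=4: x = 9·15 + 4 = 139.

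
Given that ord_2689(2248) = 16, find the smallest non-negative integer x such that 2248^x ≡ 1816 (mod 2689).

Successive powers of 2248 modulo 2689:
  2248^0=1  2248^1=2248  2248^2=873  2248^3=2223  2248^4=1142  2248^5=1910
  2248^6=2036  2248^7=250  2248^8=2688  2248^9=441  2248^10=1816
So 2248^10 ≡ 1816 (mod 2689), giving x = 10.

10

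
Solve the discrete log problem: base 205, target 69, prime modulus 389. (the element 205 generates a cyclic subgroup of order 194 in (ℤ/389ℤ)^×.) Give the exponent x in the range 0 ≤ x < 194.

42

Baby-step giant-step with m = ceil(sqrt(194)) = 14.
Baby table (205^j mod 389 for j=0..13):
  0:1  1:205  2:13  3:331  4:169  5:24  6:252  7:312
  8:164  9:166  10:187  11:213  12:97  13:46
Giant step factor: 205^(-14) ≡ 269 (mod 389).
Scan 69·269^i mod 389 for i = 0, 1, …:
  i=0: 69   i=1: 278   i=2: 94   i=3: 1
Match at i=3, j=0: x = 3·14 + 0 = 42.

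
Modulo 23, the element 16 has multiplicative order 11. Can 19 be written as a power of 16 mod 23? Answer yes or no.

no

⟨16⟩ has order 11; its elements mod 23 are {1, 2, 3, 4, 6, 8, 9, 12, 13, 16, 18}.
19 is not in this set.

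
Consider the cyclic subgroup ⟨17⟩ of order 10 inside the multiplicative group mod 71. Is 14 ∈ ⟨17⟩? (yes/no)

yes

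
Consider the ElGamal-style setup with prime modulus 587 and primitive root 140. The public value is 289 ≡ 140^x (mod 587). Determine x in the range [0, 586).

122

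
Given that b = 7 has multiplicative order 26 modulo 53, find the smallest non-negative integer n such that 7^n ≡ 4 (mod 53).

15

Successive powers of 7 modulo 53:
  7^0=1  7^1=7  7^2=49  7^3=25  7^4=16  7^5=6
  7^6=42  7^7=29  7^8=44  7^9=43  7^10=36  7^11=40
  7^12=15  7^13=52  7^14=46  7^15=4
So 7^15 ≡ 4 (mod 53), giving n = 15.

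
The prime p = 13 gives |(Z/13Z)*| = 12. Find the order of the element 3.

3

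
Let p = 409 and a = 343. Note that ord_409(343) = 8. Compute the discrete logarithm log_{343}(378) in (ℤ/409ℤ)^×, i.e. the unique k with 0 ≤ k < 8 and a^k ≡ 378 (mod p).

Successive powers of 343 modulo 409:
  343^0=1  343^1=343  343^2=266  343^3=31  343^4=408  343^5=66
  343^6=143  343^7=378
So 343^7 ≡ 378 (mod 409), giving k = 7.

7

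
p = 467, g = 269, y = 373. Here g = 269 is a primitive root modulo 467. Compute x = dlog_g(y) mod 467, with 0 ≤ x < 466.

Baby-step giant-step with m = ceil(sqrt(466)) = 22.
Baby table (269^j mod 467 for j=0..21):
  0:1  1:269  2:443  3:82  4:109  5:367  6:186  7:65
  8:206  9:308  10:193  11:80  12:38  13:415  14:22  15:314
  16:406  17:403  18:63  19:135  20:356  21:29
Giant step factor: 269^(-22) ≡ 423 (mod 467).
Scan 373·423^i mod 467 for i = 0, 1, …:
  i=0: 373   i=1: 400   i=2: 146   i=3: 114
  i=4: 121   i=5: 280   i=6: 289   i=7: 360
  i=8: 38
Match at i=8, j=12: x = 8·22 + 12 = 188.

188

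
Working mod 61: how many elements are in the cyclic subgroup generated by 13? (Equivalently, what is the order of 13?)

The order of 13 must divide p − 1 = 60 = 2^2 · 3 · 5.
Divisors: 1, 2, 3, 4, 5, 6, 10, 12, 15, 20, 30, 60.
Check each in increasing order: 13^1 ≡ 13;  13^2 ≡ 47;  13^3 ≡ 1.
Smallest exponent giving 1 is 3.

3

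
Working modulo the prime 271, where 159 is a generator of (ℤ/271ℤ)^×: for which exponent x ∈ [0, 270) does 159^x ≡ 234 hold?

101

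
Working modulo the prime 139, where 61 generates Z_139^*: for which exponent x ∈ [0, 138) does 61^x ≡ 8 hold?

15

Successive powers of 61 modulo 139:
  61^0=1  61^1=61  61^2=107  61^3=133  61^4=51  61^5=53
  61^6=36  61^7=111  61^8=99  61^9=62  61^10=29  61^11=101
  61^12=45  61^13=104  61^14=89  61^15=8
So 61^15 ≡ 8 (mod 139), giving x = 15.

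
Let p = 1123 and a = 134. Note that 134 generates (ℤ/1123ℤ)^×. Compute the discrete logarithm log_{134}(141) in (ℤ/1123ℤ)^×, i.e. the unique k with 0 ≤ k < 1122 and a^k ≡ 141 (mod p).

414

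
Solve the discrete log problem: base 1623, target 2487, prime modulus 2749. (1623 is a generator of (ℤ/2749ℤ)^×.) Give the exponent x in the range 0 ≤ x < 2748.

77

Baby-step giant-step with m = ceil(sqrt(2748)) = 53.
Baby table (1623^j mod 2749 for j=0..52):
  0:1  1:1623  2:587  3:1547  4:944  5:919  6:1579  7:649
  8:460  9:1601  10:618  11:2378  12:2647  13:2143  14:604  15:1648
  16:2676  17:2477  18:1133  19:2527  20:2562  21:1638  22:191  23:2105
  24:2157  25:1334  26:1619  27:2342  28:1948  29:254  30:2641  31:652
  32:2580  33:613  34:2510  35:2461  36:2655  37:1382  38:2551  39:279
  40:1981  41:1582  42:20  43:2221  44:744  45:701  46:2386  47:1886
  48:1341  49:1984  50:953  51:1781  52:1364
Giant step factor: 1623^(-53) ≡ 359 (mod 2749).
Scan 2487·359^i mod 2749 for i = 0, 1, …:
  i=0: 2487   i=1: 2157
Match at i=1, j=24: x = 1·53 + 24 = 77.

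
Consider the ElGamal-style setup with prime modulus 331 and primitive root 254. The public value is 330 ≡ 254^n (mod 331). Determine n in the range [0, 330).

165

Baby-step giant-step with m = ceil(sqrt(330)) = 19.
Baby table (254^j mod 331 for j=0..18):
  0:1  1:254  2:302  3:247  4:179  5:119  6:105  7:190
  8:265  9:117  10:259  11:248  12:102  13:90  14:21  15:38
  16:53  17:222  18:118
Giant step factor: 254^(-19) ≡ 311 (mod 331).
Scan 330·311^i mod 331 for i = 0, 1, …:
  i=0: 330   i=1: 20   i=2: 262   i=3: 56
  i=4: 204   i=5: 223   i=6: 174   i=7: 161
  i=8: 90
Match at i=8, j=13: n = 8·19 + 13 = 165.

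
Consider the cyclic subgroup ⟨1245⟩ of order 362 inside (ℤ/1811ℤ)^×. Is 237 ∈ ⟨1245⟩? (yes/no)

237 ∈ ⟨1245⟩ iff 237^362 ≡ 1 (mod 1811), since |⟨1245⟩| = 362.
237^362 mod 1811 = 1.
Since 1 = 1, 237 lies in the subgroup.

yes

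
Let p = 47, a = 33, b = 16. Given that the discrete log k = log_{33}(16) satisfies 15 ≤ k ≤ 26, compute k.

18

Compute 33^15 mod 47 = 20, then multiply by 33 repeatedly:
  33^15=20  33^16=2  33^17=19  33^18=16
Found 16 at exponent 18.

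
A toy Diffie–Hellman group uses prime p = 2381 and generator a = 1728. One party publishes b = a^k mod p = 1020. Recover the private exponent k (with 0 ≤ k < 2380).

Baby-step giant-step with m = ceil(sqrt(2380)) = 49.
Baby table (1728^j mod 2381 for j=0..48):
  0:1  1:1728  2:210  3:968  4:1242  5:895  6:1291  7:2232
  8:2057  9:2044  10:1009  11:660  12:2362  13:502  14:772  15:656
  16:212  17:2043  18:1662  19:450  20:1394  21:1641  22:2258  23:1746
  24:361  25:2367  26:1999  27:1822  28:734  29:1660  30:1756  31:974
  32:2086  33:2155  34:2337  35:160  36:284  37:266  38:115  39:1097
  40:340  41:1794  42:2351  43:542  44:843  45:1913  46:836  47:1722
  48:1747
Giant step factor: 1728^(-49) ≡ 106 (mod 2381).
Scan 1020·106^i mod 2381 for i = 0, 1, …:
  i=0: 1020   i=1: 975   i=2: 967   i=3: 119
  i=4: 709   i=5: 1343   i=6: 1879   i=7: 1551
  i=8: 117   i=9: 497     …   i=29: 1320
  i=30: 1822
Match at i=30, j=27: k = 30·49 + 27 = 1497.

1497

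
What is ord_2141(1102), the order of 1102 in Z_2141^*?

1070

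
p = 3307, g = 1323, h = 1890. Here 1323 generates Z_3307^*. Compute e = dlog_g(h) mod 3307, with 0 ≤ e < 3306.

1083

Baby-step giant-step with m = ceil(sqrt(3306)) = 58.
Baby table (1323^j mod 3307 for j=0..57):
  0:1  1:1323  2:926  3:1508  4:963  5:854  6:2155  7:431
  8:1409  9:2266  10:1776  11:1678  12:997  13:2845  14:569  15:2098
  16:1081  17:1539  18:2292  19:3104  20:2605  21:521  22:1427  23:2931
  24:1909  25:2366  26:1796  27:1682  28:2982  29:3242  30:3294  31:2643
  32:1190  33:238  34:709  35:2126  36:1748  37:1011  38:1525  39:305
  40:61  41:1335  42:267  43:2699  44:2524  45:2489  46:2482  47:3142
  48:3274  49:2639  50:2512  51:3148  52:1291  53:1581  54:1639  55:2312
  56:3108  57:1283
Giant step factor: 1323^(-58) ≡ 299 (mod 3307).
Scan 1890·299^i mod 3307 for i = 0, 1, …:
  i=0: 1890   i=1: 2920   i=2: 32   i=3: 2954
  i=4: 277   i=5: 148   i=6: 1261   i=7: 41
  i=8: 2338   i=9: 1285     …   i=17: 2202
  i=18: 305
Match at i=18, j=39: e = 18·58 + 39 = 1083.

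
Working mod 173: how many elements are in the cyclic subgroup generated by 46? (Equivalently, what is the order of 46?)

172

The order of 46 must divide p − 1 = 172 = 2^2 · 43.
Divisors: 1, 2, 4, 43, 86, 172.
Check each in increasing order: 46^1 ≡ 46;  46^2 ≡ 40;  46^4 ≡ 43;  46^43 ≡ 80;  46^86 ≡ 172;  46^172 ≡ 1.
Smallest exponent giving 1 is 172.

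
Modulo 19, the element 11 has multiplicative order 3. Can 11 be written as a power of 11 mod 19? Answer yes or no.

11 ∈ ⟨11⟩ iff 11^3 ≡ 1 (mod 19), since |⟨11⟩| = 3.
11^3 mod 19 = 1.
Since 1 = 1, 11 lies in the subgroup.

yes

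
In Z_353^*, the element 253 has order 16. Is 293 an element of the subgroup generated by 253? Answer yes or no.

yes

⟨253⟩ has order 16; its elements mod 353 are {1, 36, 42, 49, 60, 70, 100, 116, 237, 253, 283, 293, 304, 311, 317, 352}.
293 is in this set.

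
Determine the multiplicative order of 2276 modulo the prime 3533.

883

The order of 2276 must divide p − 1 = 3532 = 2^2 · 883.
Divisors: 1, 2, 4, 883, 1766, 3532.
Check each in increasing order: 2276^1 ≡ 2276;  2276^2 ≡ 798;  2276^4 ≡ 864;  2276^883 ≡ 1.
Smallest exponent giving 1 is 883.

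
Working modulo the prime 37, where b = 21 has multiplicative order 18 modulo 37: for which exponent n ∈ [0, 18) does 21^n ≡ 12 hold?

16

Successive powers of 21 modulo 37:
  21^0=1  21^1=21  21^2=34  21^3=11  21^4=9  21^5=4
  21^6=10  21^7=25  21^8=7  21^9=36  21^10=16  21^11=3
  21^12=26  21^13=28  21^14=33  21^15=27  21^16=12
So 21^16 ≡ 12 (mod 37), giving n = 16.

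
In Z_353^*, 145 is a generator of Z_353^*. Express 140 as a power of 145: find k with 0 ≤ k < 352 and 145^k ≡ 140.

Baby-step giant-step with m = ceil(sqrt(352)) = 19.
Baby table (145^j mod 353 for j=0..18):
  0:1  1:145  2:198  3:117  4:21  5:221  6:275  7:339
  8:88  9:52  10:127  11:59  12:83  13:33  14:196  15:180
  16:331  17:340  18:233
Giant step factor: 145^(-19) ≡ 329 (mod 353).
Scan 140·329^i mod 353 for i = 0, 1, …:
  i=0: 140   i=1: 170   i=2: 156   i=3: 139
  i=4: 194   i=5: 286   i=6: 196
Match at i=6, j=14: k = 6·19 + 14 = 128.

128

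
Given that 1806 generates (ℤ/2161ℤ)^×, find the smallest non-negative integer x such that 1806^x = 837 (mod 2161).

979

Baby-step giant-step with m = ceil(sqrt(2160)) = 47.
Baby table (1806^j mod 2161 for j=0..46):
  0:1  1:1806  2:687  3:308  4:871  5:1979  6:1941  7:304
  8:130  9:1392  10:709  11:1142  12:858  13:111  14:1654  15:622
  16:1773  17:1597  18:1408  19:1512  20:1329  21:1464  22:1081  23:903
  24:1424  25:154  26:1516  27:2070  28:2051  29:152  30:65  31:696
  32:1435  33:571  34:429  35:1136  36:827  37:311  38:1967  39:1879
  40:704  41:756  42:1745  43:732  44:1621  45:1532  46:712
Giant step factor: 1806^(-47) ≡ 1291 (mod 2161).
Scan 837·1291^i mod 2161 for i = 0, 1, …:
  i=0: 837   i=1: 67   i=2: 57   i=3: 113
  i=4: 1096   i=5: 1642   i=6: 2042   i=7: 1963
  i=8: 1541   i=9: 1311     …   i=19: 2057
  i=20: 1879
Match at i=20, j=39: x = 20·47 + 39 = 979.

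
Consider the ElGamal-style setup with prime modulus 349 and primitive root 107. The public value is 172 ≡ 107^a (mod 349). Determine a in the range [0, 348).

Baby-step giant-step with m = ceil(sqrt(348)) = 19.
Baby table (107^j mod 349 for j=0..18):
  0:1  1:107  2:281  3:53  4:87  5:235  6:17  7:74
  8:240  9:203  10:83  11:156  12:289  13:211  14:241  15:310
  16:15  17:209  18:27
Giant step factor: 107^(-19) ≡ 18 (mod 349).
Scan 172·18^i mod 349 for i = 0, 1, …:
  i=0: 172   i=1: 304   i=2: 237   i=3: 78
  i=4: 8   i=5: 144   i=6: 149   i=7: 239
  i=8: 114   i=9: 307     …   i=16: 246
  i=17: 240
Match at i=17, j=8: a = 17·19 + 8 = 331.

331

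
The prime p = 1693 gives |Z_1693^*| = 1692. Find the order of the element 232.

423

The order of 232 must divide p − 1 = 1692 = 2^2 · 3^2 · 47.
Divisors: 1, 2, 3, 4, 6, 9, 12, 18, 36, 47, 94, 141, 188, 282, 423, 564, 846, 1692.
Check each in increasing order: 232^1 ≡ 232;  232^2 ≡ 1341;  232^3 ≡ 1293;  232^4 ≡ 315;  232^6 ≡ 858;  232^9 ≡ 479;  232^12 ≡ 1402;  232^18 ≡ 886;  232^36 ≡ 1137;  232^47 ≡ 1252;  232^94 ≡ 1479;  232^141 ≡ 1259;  232^188 ≡ 85;  232^282 ≡ 433;  232^423 ≡ 1.
Smallest exponent giving 1 is 423.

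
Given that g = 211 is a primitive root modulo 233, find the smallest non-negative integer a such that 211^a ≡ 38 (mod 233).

Baby-step giant-step with m = ceil(sqrt(232)) = 16.
Baby table (211^j mod 233 for j=0..15):
  0:1  1:211  2:18  3:70  4:91  5:95  6:7  7:79
  8:126  9:24  10:171  11:199  12:49  13:87  14:183  15:168
Giant step factor: 211^(-16) ≡ 51 (mod 233).
Scan 38·51^i mod 233 for i = 0, 1, …:
  i=0: 38   i=1: 74   i=2: 46   i=3: 16
  i=4: 117   i=5: 142   i=6: 19   i=7: 37
  i=8: 23   i=9: 8   i=10: 175   i=11: 71
  i=12: 126
Match at i=12, j=8: a = 12·16 + 8 = 200.

200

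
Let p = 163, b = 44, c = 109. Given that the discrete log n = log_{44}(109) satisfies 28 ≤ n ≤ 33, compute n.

31

Compute 44^28 mod 163 = 56, then multiply by 44 repeatedly:
  44^28=56  44^29=19  44^30=21  44^31=109
Found 109 at exponent 31.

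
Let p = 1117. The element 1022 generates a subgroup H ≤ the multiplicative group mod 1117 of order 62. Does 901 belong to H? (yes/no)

no

901 ∈ ⟨1022⟩ iff 901^62 ≡ 1 (mod 1117), since |⟨1022⟩| = 62.
901^62 mod 1117 = 997.
Since 997 ≠ 1, 901 does not lie in the subgroup.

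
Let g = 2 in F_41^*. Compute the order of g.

20

The order of 2 must divide p − 1 = 40 = 2^3 · 5.
Divisors: 1, 2, 4, 5, 8, 10, 20, 40.
Check each in increasing order: 2^1 ≡ 2;  2^2 ≡ 4;  2^4 ≡ 16;  2^5 ≡ 32;  2^8 ≡ 10;  2^10 ≡ 40;  2^20 ≡ 1.
Smallest exponent giving 1 is 20.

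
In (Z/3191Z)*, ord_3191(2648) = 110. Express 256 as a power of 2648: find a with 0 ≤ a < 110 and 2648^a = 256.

36

Baby-step giant-step with m = ceil(sqrt(110)) = 11.
Baby table (2648^j mod 3191 for j=0..10):
  0:1  1:2648  2:1277  3:2227  4:128  5:698  6:715  7:1057
  8:429  9:3187  10:2172
Giant step factor: 2648^(-11) ≡ 1861 (mod 3191).
Scan 256·1861^i mod 3191 for i = 0, 1, …:
  i=0: 256   i=1: 957   i=2: 399   i=3: 2227
Match at i=3, j=3: a = 3·11 + 3 = 36.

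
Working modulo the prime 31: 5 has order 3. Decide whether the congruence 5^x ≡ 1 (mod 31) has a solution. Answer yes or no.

yes

1 ∈ ⟨5⟩ iff 1^3 ≡ 1 (mod 31), since |⟨5⟩| = 3.
1^3 mod 31 = 1.
Since 1 = 1, 1 lies in the subgroup.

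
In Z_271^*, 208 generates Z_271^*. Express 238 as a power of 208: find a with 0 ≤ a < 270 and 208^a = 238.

Baby-step giant-step with m = ceil(sqrt(270)) = 17.
Baby table (208^j mod 271 for j=0..16):
  0:1  1:208  2:175  3:86  4:2  5:145  6:79  7:172
  8:4  9:19  10:158  11:73  12:8  13:38  14:45  15:146
  16:16
Giant step factor: 208^(-17) ≡ 189 (mod 271).
Scan 238·189^i mod 271 for i = 0, 1, …:
  i=0: 238   i=1: 267   i=2: 57   i=3: 204
  i=4: 74   i=5: 165   i=6: 20   i=7: 257
  i=8: 64   i=9: 172
Match at i=9, j=7: a = 9·17 + 7 = 160.

160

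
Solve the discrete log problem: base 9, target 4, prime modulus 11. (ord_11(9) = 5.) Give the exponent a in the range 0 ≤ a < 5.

Successive powers of 9 modulo 11:
  9^0=1  9^1=9  9^2=4
So 9^2 ≡ 4 (mod 11), giving a = 2.

2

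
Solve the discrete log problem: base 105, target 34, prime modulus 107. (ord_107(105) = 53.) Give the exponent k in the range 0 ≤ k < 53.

Successive powers of 105 modulo 107:
  105^0=1  105^1=105  105^2=4  105^3=99  105^4=16  105^5=75
  105^6=64  105^7=86  105^8=42  105^9=23  105^10=61  105^11=92
  105^12=30  105^13=47  105^14=13  105^15=81  105^16=52  105^17=3
  105^18=101  105^19=12  105^20=83  105^21=48  105^22=11  105^23=85
  105^24=44  105^25=19  105^26=69  105^27=76  105^28=62  105^29=90
  105^30=34
So 105^30 ≡ 34 (mod 107), giving k = 30.

30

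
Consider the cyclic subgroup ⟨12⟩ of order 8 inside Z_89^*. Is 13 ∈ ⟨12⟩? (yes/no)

no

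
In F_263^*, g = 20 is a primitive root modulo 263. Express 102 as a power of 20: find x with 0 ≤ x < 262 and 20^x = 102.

166

Baby-step giant-step with m = ceil(sqrt(262)) = 17.
Baby table (20^j mod 263 for j=0..16):
  0:1  1:20  2:137  3:110  4:96  5:79  6:2  7:40
  8:11  9:220  10:192  11:158  12:4  13:80  14:22  15:177
  16:121
Giant step factor: 20^(-17) ≡ 134 (mod 263).
Scan 102·134^i mod 263 for i = 0, 1, …:
  i=0: 102   i=1: 255   i=2: 243   i=3: 213
  i=4: 138   i=5: 82   i=6: 205   i=7: 118
  i=8: 32   i=9: 80
Match at i=9, j=13: x = 9·17 + 13 = 166.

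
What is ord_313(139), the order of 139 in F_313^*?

78

The order of 139 must divide p − 1 = 312 = 2^3 · 3 · 13.
Divisors: 1, 2, 3, 4, 6, 8, 12, 13, 24, 26, 39, 52, 78, 104, 156, 312.
Check each in increasing order: 139^1 ≡ 139;  139^2 ≡ 228;  139^3 ≡ 79;  139^4 ≡ 26;  139^6 ≡ 294;  139^8 ≡ 50;  139^12 ≡ 48;  139^13 ≡ 99;  139^24 ≡ 113;  139^26 ≡ 98;  139^39 ≡ 312;  139^52 ≡ 214;  139^78 ≡ 1.
Smallest exponent giving 1 is 78.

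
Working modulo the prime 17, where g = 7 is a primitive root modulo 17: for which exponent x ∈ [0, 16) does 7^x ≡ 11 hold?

Successive powers of 7 modulo 17:
  7^0=1  7^1=7  7^2=15  7^3=3  7^4=4  7^5=11
So 7^5 ≡ 11 (mod 17), giving x = 5.

5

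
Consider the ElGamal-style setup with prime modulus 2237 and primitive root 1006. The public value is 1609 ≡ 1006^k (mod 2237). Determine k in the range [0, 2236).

2018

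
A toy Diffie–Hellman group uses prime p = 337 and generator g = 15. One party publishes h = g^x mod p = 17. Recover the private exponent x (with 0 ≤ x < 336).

123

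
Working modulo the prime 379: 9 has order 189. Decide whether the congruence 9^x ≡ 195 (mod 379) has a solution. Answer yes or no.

yes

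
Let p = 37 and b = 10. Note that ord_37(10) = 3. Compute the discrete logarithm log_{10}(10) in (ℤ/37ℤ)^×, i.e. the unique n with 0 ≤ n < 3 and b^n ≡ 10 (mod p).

Successive powers of 10 modulo 37:
  10^0=1  10^1=10
So 10^1 ≡ 10 (mod 37), giving n = 1.

1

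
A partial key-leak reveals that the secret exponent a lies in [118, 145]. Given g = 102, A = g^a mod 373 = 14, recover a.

131

Compute 102^118 mod 373 = 364, then multiply by 102 repeatedly:
  102^118=364  102^119=201  102^120=360  102^121=166  102^122=147
  102^123=74  102^124=88  102^125=24  102^126=210  102^127=159
  102^128=179  102^129=354  102^130=300  102^131=14
Found 14 at exponent 131.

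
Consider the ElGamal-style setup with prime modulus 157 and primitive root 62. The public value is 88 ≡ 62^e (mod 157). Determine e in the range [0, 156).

149

Baby-step giant-step with m = ceil(sqrt(156)) = 13.
Baby table (62^j mod 157 for j=0..12):
  0:1  1:62  2:76  3:2  4:124  5:152  6:4  7:91
  8:147  9:8  10:25  11:137  12:16
Giant step factor: 62^(-13) ≡ 22 (mod 157).
Scan 88·22^i mod 157 for i = 0, 1, …:
  i=0: 88   i=1: 52   i=2: 45   i=3: 48
  i=4: 114   i=5: 153   i=6: 69   i=7: 105
  i=8: 112   i=9: 109   i=10: 43   i=11: 4
Match at i=11, j=6: e = 11·13 + 6 = 149.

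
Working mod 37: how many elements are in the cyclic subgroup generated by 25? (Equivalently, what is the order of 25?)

18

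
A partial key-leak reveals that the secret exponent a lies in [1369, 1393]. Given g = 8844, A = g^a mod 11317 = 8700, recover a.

Compute 8844^1369 mod 11317 = 11310, then multiply by 8844 repeatedly:
  8844^1369=11310  8844^1370=5994  8844^1371=2108  8844^1372=4053  8844^1373=3793
  8844^1374=1704  8844^1375=7249  8844^1376=10668  8844^1377=9280  8844^1378=1436
  8844^1379=2310  8844^1380=2455  8844^1381=6014  8844^1382=9233  8844^1383=4497
  8844^1384=3530  8844^1385=7034  8844^1386=10464  8844^1387=4507  8844^1388=1434
  8844^1389=7256  8844^1390=4674  8844^1391=7172  8844^1392=8700
Found 8700 at exponent 1392.

1392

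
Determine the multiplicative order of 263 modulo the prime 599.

The order of 263 must divide p − 1 = 598 = 2 · 13 · 23.
Divisors: 1, 2, 13, 23, 26, 46, 299, 598.
Check each in increasing order: 263^1 ≡ 263;  263^2 ≡ 284;  263^13 ≡ 103;  263^23 ≡ 361;  263^26 ≡ 426;  263^46 ≡ 338;  263^299 ≡ 1.
Smallest exponent giving 1 is 299.

299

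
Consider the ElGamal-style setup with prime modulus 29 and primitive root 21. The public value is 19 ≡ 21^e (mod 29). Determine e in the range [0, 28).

Successive powers of 21 modulo 29:
  21^0=1  21^1=21  21^2=6  21^3=10  21^4=7  21^5=2
  21^6=13  21^7=12  21^8=20  21^9=14  21^10=4  21^11=26
  21^12=24  21^13=11  21^14=28  21^15=8  21^16=23  21^17=19
So 21^17 ≡ 19 (mod 29), giving e = 17.

17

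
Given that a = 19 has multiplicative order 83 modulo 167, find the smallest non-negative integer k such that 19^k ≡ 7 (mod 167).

65

Baby-step giant-step with m = ceil(sqrt(83)) = 10.
Baby table (19^j mod 167 for j=0..9):
  0:1  1:19  2:27  3:12  4:61  5:157  6:144  7:64
  8:47  9:58
Giant step factor: 19^(-10) ≡ 162 (mod 167).
Scan 7·162^i mod 167 for i = 0, 1, …:
  i=0: 7   i=1: 132   i=2: 8   i=3: 127
  i=4: 33   i=5: 2   i=6: 157
Match at i=6, j=5: k = 6·10 + 5 = 65.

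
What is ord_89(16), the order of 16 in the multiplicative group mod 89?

The order of 16 must divide p − 1 = 88 = 2^3 · 11.
Divisors: 1, 2, 4, 8, 11, 22, 44, 88.
Check each in increasing order: 16^1 ≡ 16;  16^2 ≡ 78;  16^4 ≡ 32;  16^8 ≡ 45;  16^11 ≡ 1.
Smallest exponent giving 1 is 11.

11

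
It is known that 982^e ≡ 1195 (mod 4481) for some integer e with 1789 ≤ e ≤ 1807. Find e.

Compute 982^1789 mod 4481 = 3686, then multiply by 982 repeatedly:
  982^1789=3686  982^1790=3485  982^1791=3267  982^1792=4279  982^1793=3281
  982^1794=103  982^1795=2564  982^1796=4007  982^1797=556  982^1798=3791
  982^1799=3532  982^1800=130  982^1801=2192  982^1802=1664  982^1803=2964
  982^1804=2479  982^1805=1195
Found 1195 at exponent 1805.

1805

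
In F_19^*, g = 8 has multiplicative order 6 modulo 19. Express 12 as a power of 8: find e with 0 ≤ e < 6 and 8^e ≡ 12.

5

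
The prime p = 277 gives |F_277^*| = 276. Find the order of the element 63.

The order of 63 must divide p − 1 = 276 = 2^2 · 3 · 23.
Divisors: 1, 2, 3, 4, 6, 12, 23, 46, 69, 92, 138, 276.
Check each in increasing order: 63^1 ≡ 63;  63^2 ≡ 91;  63^3 ≡ 193;  63^4 ≡ 248;  63^6 ≡ 131;  63^12 ≡ 264;  63^23 ≡ 117;  63^46 ≡ 116;  63^69 ≡ 276;  63^92 ≡ 160;  63^138 ≡ 1.
Smallest exponent giving 1 is 138.

138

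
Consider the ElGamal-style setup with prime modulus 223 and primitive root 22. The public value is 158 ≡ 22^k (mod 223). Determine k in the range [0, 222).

19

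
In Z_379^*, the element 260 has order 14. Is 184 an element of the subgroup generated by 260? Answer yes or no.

yes

184 ∈ ⟨260⟩ iff 184^14 ≡ 1 (mod 379), since |⟨260⟩| = 14.
184^14 mod 379 = 1.
Since 1 = 1, 184 lies in the subgroup.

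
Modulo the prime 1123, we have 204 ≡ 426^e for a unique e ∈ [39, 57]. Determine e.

55

Compute 426^39 mod 1123 = 412, then multiply by 426 repeatedly:
  426^39=412  426^40=324  426^41=1018  426^42=190  426^43=84
  426^44=971  426^45=382  426^46=1020  426^47=1042  426^48=307
  426^49=514  426^50=1102  426^51=38  426^52=466  426^53=868
  426^54=301  426^55=204
Found 204 at exponent 55.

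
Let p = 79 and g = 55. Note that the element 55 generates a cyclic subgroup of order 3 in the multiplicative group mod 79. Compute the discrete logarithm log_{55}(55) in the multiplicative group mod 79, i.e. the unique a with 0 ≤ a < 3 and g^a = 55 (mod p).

1

Successive powers of 55 modulo 79:
  55^0=1  55^1=55
So 55^1 ≡ 55 (mod 79), giving a = 1.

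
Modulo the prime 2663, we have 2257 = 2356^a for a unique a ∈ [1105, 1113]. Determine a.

1107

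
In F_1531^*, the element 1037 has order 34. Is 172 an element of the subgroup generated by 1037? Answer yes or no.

172 ∈ ⟨1037⟩ iff 172^34 ≡ 1 (mod 1531), since |⟨1037⟩| = 34.
172^34 mod 1531 = 700.
Since 700 ≠ 1, 172 does not lie in the subgroup.

no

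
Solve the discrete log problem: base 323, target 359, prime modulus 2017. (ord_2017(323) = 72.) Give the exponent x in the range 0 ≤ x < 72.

Baby-step giant-step with m = ceil(sqrt(72)) = 9.
Baby table (323^j mod 2017 for j=0..8):
  0:1  1:323  2:1462  3:248  4:1441  5:1533  6:994  7:359
  8:988
Giant step factor: 323^(-9) ≡ 548 (mod 2017).
Scan 359·548^i mod 2017 for i = 0, 1, …:
  i=0: 359
Match at i=0, j=7: x = 0·9 + 7 = 7.

7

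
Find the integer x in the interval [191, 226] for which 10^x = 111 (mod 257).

Compute 10^191 mod 257 = 204, then multiply by 10 repeatedly:
  10^191=204  10^192=241  10^193=97  10^194=199  10^195=191
  10^196=111
Found 111 at exponent 196.

196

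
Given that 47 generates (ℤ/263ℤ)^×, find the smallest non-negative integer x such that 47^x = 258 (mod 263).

260

Baby-step giant-step with m = ceil(sqrt(262)) = 17.
Baby table (47^j mod 263 for j=0..16):
  0:1  1:47  2:105  3:201  4:242  5:65  6:162  7:250
  8:178  9:213  10:17  11:10  12:207  13:261  14:169  15:53
  16:124
Giant step factor: 47^(-17) ≡ 119 (mod 263).
Scan 258·119^i mod 263 for i = 0, 1, …:
  i=0: 258   i=1: 194   i=2: 205   i=3: 199
  i=4: 11   i=5: 257   i=6: 75   i=7: 246
  i=8: 81   i=9: 171     …   i=14: 100
  i=15: 65
Match at i=15, j=5: x = 15·17 + 5 = 260.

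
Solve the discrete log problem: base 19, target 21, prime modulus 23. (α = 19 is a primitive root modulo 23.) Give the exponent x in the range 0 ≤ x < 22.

17

Successive powers of 19 modulo 23:
  19^0=1  19^1=19  19^2=16  19^3=5  19^4=3  19^5=11
  19^6=2  19^7=15  19^8=9  19^9=10  19^10=6  19^11=22
  19^12=4  19^13=7  19^14=18  19^15=20  19^16=12  19^17=21
So 19^17 ≡ 21 (mod 23), giving x = 17.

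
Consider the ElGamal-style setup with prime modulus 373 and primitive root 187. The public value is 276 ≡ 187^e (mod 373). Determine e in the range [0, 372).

153

Baby-step giant-step with m = ceil(sqrt(372)) = 20.
Baby table (187^j mod 373 for j=0..19):
  0:1  1:187  2:280  3:140  4:70  5:35  6:204  7:102
  8:51  9:212  10:106  11:53  12:213  13:293  14:333  15:353
  16:363  17:368  18:184  19:92
Giant step factor: 187^(-20) ≡ 73 (mod 373).
Scan 276·73^i mod 373 for i = 0, 1, …:
  i=0: 276   i=1: 6   i=2: 65   i=3: 269
  i=4: 241   i=5: 62   i=6: 50   i=7: 293
Match at i=7, j=13: e = 7·20 + 13 = 153.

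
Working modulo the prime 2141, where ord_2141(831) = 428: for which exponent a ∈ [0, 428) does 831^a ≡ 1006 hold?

421

Baby-step giant-step with m = ceil(sqrt(428)) = 21.
Baby table (831^j mod 2141 for j=0..20):
  0:1  1:831  2:1159  3:1820  4:874  5:495  6:273  7:2058
  8:1680  9:148  10:951  11:252  12:1735  13:892  14:466  15:1866
  16:562  17:284  18:494  19:1583  20:899
Giant step factor: 831^(-21) ≡ 627 (mod 2141).
Scan 1006·627^i mod 2141 for i = 0, 1, …:
  i=0: 1006   i=1: 1308   i=2: 113   i=3: 198
  i=4: 2109   i=5: 1346   i=6: 388   i=7: 1343
  i=8: 648   i=9: 1647     …   i=19: 1415
  i=20: 831
Match at i=20, j=1: a = 20·21 + 1 = 421.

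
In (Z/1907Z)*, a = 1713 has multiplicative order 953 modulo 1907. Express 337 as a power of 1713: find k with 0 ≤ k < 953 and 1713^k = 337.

235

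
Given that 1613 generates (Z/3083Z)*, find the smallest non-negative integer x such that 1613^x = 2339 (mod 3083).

19

Successive powers of 1613 modulo 3083:
  1613^0=1  1613^1=1613  1613^2=2800  1613^3=2888  1613^4=3014  1613^5=2774
  1613^6=1029  1613^7=1123  1613^8=1678  1613^9=2823  1613^10=2991  1613^11=2671
  1613^12=1372  1613^13=2525  1613^14=182  1613^15=681  1613^16=905  1613^17=1506
  1613^18=2857  1613^19=2339
So 1613^19 ≡ 2339 (mod 3083), giving x = 19.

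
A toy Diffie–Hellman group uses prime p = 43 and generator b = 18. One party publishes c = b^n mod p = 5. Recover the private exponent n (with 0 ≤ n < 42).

11

Successive powers of 18 modulo 43:
  18^0=1  18^1=18  18^2=23  18^3=27  18^4=13  18^5=19
  18^6=41  18^7=7  18^8=40  18^9=32  18^10=17  18^11=5
So 18^11 ≡ 5 (mod 43), giving n = 11.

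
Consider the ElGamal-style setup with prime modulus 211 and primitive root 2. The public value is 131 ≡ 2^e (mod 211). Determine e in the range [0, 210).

Baby-step giant-step with m = ceil(sqrt(210)) = 15.
Baby table (2^j mod 211 for j=0..14):
  0:1  1:2  2:4  3:8  4:16  5:32  6:64  7:128
  8:45  9:90  10:180  11:149  12:87  13:174  14:137
Giant step factor: 2^(-15) ≡ 67 (mod 211).
Scan 131·67^i mod 211 for i = 0, 1, …:
  i=0: 131   i=1: 126   i=2: 2
Match at i=2, j=1: e = 2·15 + 1 = 31.

31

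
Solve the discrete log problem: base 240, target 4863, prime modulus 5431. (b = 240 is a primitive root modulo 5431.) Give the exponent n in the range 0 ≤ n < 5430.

Baby-step giant-step with m = ceil(sqrt(5430)) = 74.
Baby table (240^j mod 5431 for j=0..73):
  0:1  1:240  2:3290  3:2105  4:117  5:925  6:4760  7:1890
  8:2827  9:5036  10:2958  11:3890  12:4899  13:2664  14:3933  15:4357
  16:2928  17:2121  18:3957  19:4686  20:423  21:3762  22:1334  23:5162
  24:612  25:243  26:4010  27:1113  28:1001  29:1276  30:2104  31:5308
  32:3066  33:2655  34:1773  35:1902  36:276  37:1068  38:1063  39:5294
  40:5137  41:43  42:4889  43:264  44:3619  45:5031  46:1758  47:3733
  48:5236  49:2079  50:4739  51:2281  52:4340  53:4279  54:501  55:758
  56:2697  57:991  58:4307  59:1790  60:551  61:1896  62:4267  63:3052
  64:4726  65:4592  66:5018  67:4069  68:4411  69:5026  70:558  71:3576
  72:142  73:1494
Giant step factor: 240^(-74) ≡ 4240 (mod 5431).
Scan 4863·4240^i mod 5431 for i = 0, 1, …:
  i=0: 4863   i=1: 3044   i=2: 2504   i=3: 4786
  i=4: 2424   i=5: 2308   i=6: 4689   i=7: 3900
  i=8: 4036   i=9: 4990     …   i=61: 1955
  i=62: 1494
Match at i=62, j=73: n = 62·74 + 73 = 4661.

4661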